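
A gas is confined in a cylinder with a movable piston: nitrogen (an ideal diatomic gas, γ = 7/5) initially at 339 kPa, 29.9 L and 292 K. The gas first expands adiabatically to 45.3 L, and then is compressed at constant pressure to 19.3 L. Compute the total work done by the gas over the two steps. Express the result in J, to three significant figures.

W_total ≈ -1050 J

Step 1 (adiabatic): W = (P₁V₁ − P₂V₂)/(γ−1) = (10136 − 8584)/0.4 = 3880 J.
After step 1: P = 189.5 kPa, V = 45.3 L, T = 247.3 K.
Step 2 (isobaric): W = PΔV = (189.5 kPa)(19.3 − 45.3 L) = -4927 J.
W_total = 3880 − 4927 = -1047 J.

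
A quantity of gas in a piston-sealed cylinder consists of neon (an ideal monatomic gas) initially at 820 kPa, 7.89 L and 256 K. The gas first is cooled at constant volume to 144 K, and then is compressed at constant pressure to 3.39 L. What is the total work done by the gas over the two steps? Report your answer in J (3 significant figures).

W_total ≈ -2080 J

Step 1 (isochoric): W = 0 (constant volume).
After step 1: P = 461.2 kPa (V unchanged).
Step 2 (isobaric): W = PΔV = (461.2 kPa)(3.39 − 7.89 L) = -2076 J.
W_total = 0 − 2076 = -2076 J.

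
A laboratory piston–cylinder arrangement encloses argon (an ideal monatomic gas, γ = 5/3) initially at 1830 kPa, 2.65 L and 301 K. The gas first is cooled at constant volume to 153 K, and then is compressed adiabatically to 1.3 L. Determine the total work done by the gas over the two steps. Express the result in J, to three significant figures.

W_total ≈ -2250 J

Step 1 (isochoric): W = 0 (constant volume).
After step 1: P = 930.2 kPa (V unchanged).
Step 2 (adiabatic): W = (P₁V₁ − P₂V₂)/(γ−1) = (2465 − 3963)/0.667 = -2247 J.
W_total = 0 − 2247 = -2247 J.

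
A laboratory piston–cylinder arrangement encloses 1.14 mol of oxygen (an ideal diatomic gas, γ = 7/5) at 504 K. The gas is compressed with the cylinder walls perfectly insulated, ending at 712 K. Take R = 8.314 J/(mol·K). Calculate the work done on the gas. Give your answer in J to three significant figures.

W ≈ 4930 J

Adiabatic ⇒ Q = 0, so W_by = −ΔU = nCᵥ(T₁ − T₂).
Cᵥ = 5R/2 = 20.79 J/(mol·K).
W = (1.14)(20.79)(504 − 712) = -4929 J.
Work on gas = −W_by = 4929 J.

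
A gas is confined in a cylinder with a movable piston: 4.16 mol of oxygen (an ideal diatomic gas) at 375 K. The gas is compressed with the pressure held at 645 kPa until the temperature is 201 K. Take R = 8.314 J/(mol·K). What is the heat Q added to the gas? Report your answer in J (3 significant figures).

Isobaric: W = nRΔT = (4.16)(8.314)(-174) = -6018 J.
ΔU = nCᵥΔT with Cᵥ = 5R/2: ΔU = (4.16)(20.79)(-174) = -15045 J.
Q = ΔU + W = -15045 − 6018 = -21063 J.

Q ≈ -21100 J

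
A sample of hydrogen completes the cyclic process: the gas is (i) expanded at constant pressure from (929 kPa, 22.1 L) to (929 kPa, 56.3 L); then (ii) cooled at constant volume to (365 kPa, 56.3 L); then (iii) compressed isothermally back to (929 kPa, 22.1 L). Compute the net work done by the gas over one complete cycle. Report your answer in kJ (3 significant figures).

W_net ≈ 12.6 kJ

Leg (i): W = PΔV = (929)(56.3 − 22.1) = 31772 J.
Leg (ii): W = 0.
Leg (iii): W = PᵢVᵢ ln(V_f/Vᵢ) = (20550) ln(22.1/56.3) = -19216 J.
W_net = 31772 − 19216 = 12556 J.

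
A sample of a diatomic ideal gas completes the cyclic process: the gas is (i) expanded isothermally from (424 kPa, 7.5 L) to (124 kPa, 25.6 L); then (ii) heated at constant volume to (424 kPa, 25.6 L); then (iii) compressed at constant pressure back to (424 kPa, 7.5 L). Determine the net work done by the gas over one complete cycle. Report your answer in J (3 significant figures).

Leg (i): W = PᵢVᵢ ln(V_f/Vᵢ) = (3180) ln(25.6/7.5) = 3904 J.
Leg (ii): W = 0.
Leg (iii): W = PΔV = (424)(7.5 − 25.6) = -7674 J.
W_net = 3904 − 7674 = -3770 J.

W_net ≈ -3770 J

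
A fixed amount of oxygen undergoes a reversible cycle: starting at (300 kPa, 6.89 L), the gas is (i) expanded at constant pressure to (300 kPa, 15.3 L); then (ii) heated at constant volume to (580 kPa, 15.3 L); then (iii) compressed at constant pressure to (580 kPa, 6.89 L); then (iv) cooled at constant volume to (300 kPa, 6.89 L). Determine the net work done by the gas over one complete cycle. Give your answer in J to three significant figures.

W_net ≈ -2350 J

Constant-volume legs do no work.
W(i) = (300)(15.3 − 6.89) = 2523 J; W(iii) = (580)(6.89 − 15.3) = -4878 J.
W_net = 2523 − 4878 = -2355 J (the counter-clockwise enclosed area).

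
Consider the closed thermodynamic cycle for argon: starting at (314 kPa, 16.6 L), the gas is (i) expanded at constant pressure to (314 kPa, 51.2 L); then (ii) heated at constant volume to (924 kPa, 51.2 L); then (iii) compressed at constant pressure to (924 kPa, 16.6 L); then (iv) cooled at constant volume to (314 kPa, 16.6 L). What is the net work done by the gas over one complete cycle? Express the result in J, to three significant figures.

Constant-volume legs do no work.
W(i) = (314)(51.2 − 16.6) = 10864 J; W(iii) = (924)(16.6 − 51.2) = -31970 J.
W_net = 10864 − 31970 = -21106 J (the counter-clockwise enclosed area).

W_net ≈ -21100 J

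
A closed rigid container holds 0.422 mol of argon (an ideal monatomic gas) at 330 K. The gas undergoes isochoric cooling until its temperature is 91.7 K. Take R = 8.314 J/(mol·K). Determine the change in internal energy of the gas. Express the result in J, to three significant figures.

ΔU ≈ -1250 J

Constant volume ⇒ W = 0, so Q = ΔU = nCᵥΔT with Cᵥ = 3R/2 = 12.47 J/(mol·K).
ΔU = (0.422)(12.47)(91.7 − 330) = -1254 J.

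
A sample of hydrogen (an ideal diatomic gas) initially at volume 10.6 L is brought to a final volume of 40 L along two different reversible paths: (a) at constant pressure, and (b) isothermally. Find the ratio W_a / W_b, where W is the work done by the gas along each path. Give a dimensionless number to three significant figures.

Path (a) isobaric: W = P₁(V₂ − V₁) → W_a/(P₁V₁) = 2.774.
Path (b) isothermal: W = P₁V₁ ln(V₂/V₁) → W_b/(P₁V₁) = 1.328.
W_a / W_b = 2.774 / 1.328 = 2.089.

W_a / W_b ≈ 2.09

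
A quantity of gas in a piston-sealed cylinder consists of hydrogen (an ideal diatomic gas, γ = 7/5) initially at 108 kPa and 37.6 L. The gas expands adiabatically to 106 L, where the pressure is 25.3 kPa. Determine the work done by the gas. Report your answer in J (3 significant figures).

Adiabatic: W = (P₁V₁ − P₂V₂)/(γ − 1) with γ = 7/5.
P₁V₁ = 4061 J, P₂V₂ = 2682 J.
W = (4061 − 2682) / 0.4 = 3448 J.

W ≈ 3450 J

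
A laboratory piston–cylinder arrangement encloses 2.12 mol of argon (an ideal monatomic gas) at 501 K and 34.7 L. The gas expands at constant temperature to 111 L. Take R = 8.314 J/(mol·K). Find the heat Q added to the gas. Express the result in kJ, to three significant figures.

Isothermal ⇒ ΔU = 0, so Q = W = nRT ln(V₂/V₁).
Q = (2.12)(8.314)(501) ln(111/34.7) = 8830 × 1.163 = 10268 J.

Q ≈ 10.3 kJ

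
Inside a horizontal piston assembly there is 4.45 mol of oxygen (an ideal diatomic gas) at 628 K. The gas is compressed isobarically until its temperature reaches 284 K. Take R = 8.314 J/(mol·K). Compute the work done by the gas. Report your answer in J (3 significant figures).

Isobaric: W = P ΔV = nR ΔT.
W = (4.45)(8.314)(284 − 628) = -12727 J.

W ≈ -12700 J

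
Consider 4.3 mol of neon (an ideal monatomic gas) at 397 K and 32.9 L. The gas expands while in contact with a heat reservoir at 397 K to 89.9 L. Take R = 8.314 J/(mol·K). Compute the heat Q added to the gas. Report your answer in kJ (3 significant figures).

Isothermal ⇒ ΔU = 0, so Q = W = nRT ln(V₂/V₁).
Q = (4.3)(8.314)(397) ln(89.9/32.9) = 14193 × 1.005 = 14267 J.

Q ≈ 14.3 kJ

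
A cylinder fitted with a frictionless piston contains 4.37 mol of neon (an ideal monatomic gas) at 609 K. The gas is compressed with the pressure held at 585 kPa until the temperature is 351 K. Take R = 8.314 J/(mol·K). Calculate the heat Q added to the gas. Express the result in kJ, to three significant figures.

Q ≈ -23.4 kJ

Isobaric: W = nRΔT = (4.37)(8.314)(-258) = -9374 J.
ΔU = nCᵥΔT with Cᵥ = 3R/2: ΔU = (4.37)(12.47)(-258) = -14061 J.
Q = ΔU + W = -14061 − 9374 = -23434 J.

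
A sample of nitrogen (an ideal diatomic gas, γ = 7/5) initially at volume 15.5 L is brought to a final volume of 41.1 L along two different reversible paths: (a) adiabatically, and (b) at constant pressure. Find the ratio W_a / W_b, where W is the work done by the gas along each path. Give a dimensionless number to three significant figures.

W_a / W_b ≈ 0.489

Path (a) adiabatic: W = P₁V₁(1 − (V₁/V₂)^(γ−1))/(γ−1) → W_a/(P₁V₁) = 0.8075.
Path (b) isobaric: W = P₁(V₂ − V₁) → W_b/(P₁V₁) = 1.652.
W_a / W_b = 0.8075 / 1.652 = 0.4889.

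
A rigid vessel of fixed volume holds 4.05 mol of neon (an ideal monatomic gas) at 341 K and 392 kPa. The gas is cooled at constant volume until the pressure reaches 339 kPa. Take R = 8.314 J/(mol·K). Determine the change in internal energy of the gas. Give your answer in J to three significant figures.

Constant volume ⇒ W = 0, so Q = ΔU = nCᵥΔT with Cᵥ = 3R/2 = 12.47 J/(mol·K).
At constant V, T₂/T₁ = P₂/P₁ ⇒ ΔT = T₁(P₂/P₁ − 1) = 341·(339/392 − 1) = -46.1 K.
ΔU = (4.05)(12.47)(-46.1) = -2329 J.

ΔU ≈ -2330 J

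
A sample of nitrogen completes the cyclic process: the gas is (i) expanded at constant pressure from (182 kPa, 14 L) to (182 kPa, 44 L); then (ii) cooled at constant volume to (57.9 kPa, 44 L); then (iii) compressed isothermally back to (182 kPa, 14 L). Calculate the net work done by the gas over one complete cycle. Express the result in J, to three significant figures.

W_net ≈ 2540 J

Leg (i): W = PΔV = (182)(44 − 14) = 5460 J.
Leg (ii): W = 0.
Leg (iii): W = PᵢVᵢ ln(V_f/Vᵢ) = (2548) ln(14/44) = -2917 J.
W_net = 5460 − 2917 = 2543 J.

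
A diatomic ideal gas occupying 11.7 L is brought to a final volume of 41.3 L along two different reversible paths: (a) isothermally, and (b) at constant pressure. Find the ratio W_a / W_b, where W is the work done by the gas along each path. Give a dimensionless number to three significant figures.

W_a / W_b ≈ 0.499

Path (a) isothermal: W = P₁V₁ ln(V₂/V₁) → W_a/(P₁V₁) = 1.261.
Path (b) isobaric: W = P₁(V₂ − V₁) → W_b/(P₁V₁) = 2.53.
W_a / W_b = 1.261 / 2.53 = 0.4985.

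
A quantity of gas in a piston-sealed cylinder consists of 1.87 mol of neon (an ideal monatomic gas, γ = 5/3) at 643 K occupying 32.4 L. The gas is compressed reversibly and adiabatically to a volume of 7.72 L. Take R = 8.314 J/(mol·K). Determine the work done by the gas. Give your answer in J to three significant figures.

Adiabatic: TV^(γ−1) = const with γ = 5/3.
T₂ = T₁ (V₁/V₂)^(γ−1) = 643 × (32.4/7.72)^0.667 = 643 × 2.602 = 1673 K.
W_by = nCᵥ(T₁ − T₂) = (1.87)(12.47)(643 − 1673) = -24020 J.

W ≈ -24000 J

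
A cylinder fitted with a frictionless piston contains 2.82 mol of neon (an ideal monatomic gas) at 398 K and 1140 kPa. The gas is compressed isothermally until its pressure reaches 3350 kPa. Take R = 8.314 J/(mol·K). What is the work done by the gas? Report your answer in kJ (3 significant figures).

W ≈ -10.1 kJ

Isothermal process: W = nRT ln(V₂/V₁) = nRT ln(P₁/P₂).
W = (2.82)(8.314)(398) × ln(1140/3350)
  = 9331 × ln(0.3403) = 9331 × -1.078
W_by_gas = -10059 J.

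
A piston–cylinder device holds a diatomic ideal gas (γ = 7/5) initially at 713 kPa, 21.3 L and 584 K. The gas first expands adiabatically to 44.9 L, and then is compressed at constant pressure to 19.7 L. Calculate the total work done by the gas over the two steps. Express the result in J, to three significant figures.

Step 1 (adiabatic): W = (P₁V₁ − P₂V₂)/(γ−1) = (15187 − 11270)/0.4 = 9792 J.
After step 1: P = 251 kPa, V = 44.9 L, T = 433.4 K.
Step 2 (isobaric): W = PΔV = (251 kPa)(19.7 − 44.9 L) = -6325 J.
W_total = 9792 − 6325 = 3467 J.

W_total ≈ 3470 J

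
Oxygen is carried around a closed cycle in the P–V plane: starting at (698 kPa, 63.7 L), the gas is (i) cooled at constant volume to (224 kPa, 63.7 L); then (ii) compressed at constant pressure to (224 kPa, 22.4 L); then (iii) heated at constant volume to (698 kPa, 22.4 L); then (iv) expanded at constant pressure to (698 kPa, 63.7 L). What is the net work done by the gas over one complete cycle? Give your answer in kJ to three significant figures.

W_net ≈ 19.6 kJ

Constant-volume legs do no work.
W(ii) = (224)(22.4 − 63.7) = -9251 J; W(iv) = (698)(63.7 − 22.4) = 28827 J.
W_net = -9251 + 28827 = 19576 J (the clockwise enclosed area).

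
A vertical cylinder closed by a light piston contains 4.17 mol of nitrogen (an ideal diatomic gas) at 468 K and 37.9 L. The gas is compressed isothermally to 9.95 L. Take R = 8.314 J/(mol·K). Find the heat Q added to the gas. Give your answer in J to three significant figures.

Isothermal ⇒ ΔU = 0, so Q = W = nRT ln(V₂/V₁).
Q = (4.17)(8.314)(468) ln(9.95/37.9) = 16225 × -1.337 = -21699 J.

Q ≈ -21700 J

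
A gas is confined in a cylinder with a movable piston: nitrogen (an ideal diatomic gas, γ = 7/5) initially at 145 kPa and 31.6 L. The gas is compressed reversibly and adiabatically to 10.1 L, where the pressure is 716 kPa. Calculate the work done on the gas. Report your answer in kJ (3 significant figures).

W ≈ 6.62 kJ

Adiabatic: W = (P₁V₁ − P₂V₂)/(γ − 1) with γ = 7/5.
P₁V₁ = 4582 J, P₂V₂ = 7232 J.
W = (4582 − 7232) / 0.4 = -6624 J.
Work on gas = −W_by = 6624 J.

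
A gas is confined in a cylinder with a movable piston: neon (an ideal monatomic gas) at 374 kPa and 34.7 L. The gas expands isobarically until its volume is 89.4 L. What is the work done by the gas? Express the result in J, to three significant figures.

W ≈ 20500 J

Isobaric: W = P ΔV.
W = (374 kPa)(89.4 − 34.7 L) = (374)(54.7) = 20458 J.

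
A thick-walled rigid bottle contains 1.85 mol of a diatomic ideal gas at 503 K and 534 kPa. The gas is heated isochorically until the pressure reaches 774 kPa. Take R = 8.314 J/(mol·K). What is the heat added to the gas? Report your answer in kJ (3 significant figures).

Q ≈ 8.69 kJ

Constant volume ⇒ W = 0, so Q = ΔU = nCᵥΔT with Cᵥ = 5R/2 = 20.79 J/(mol·K).
At constant V, T₂/T₁ = P₂/P₁ ⇒ ΔT = T₁(P₂/P₁ − 1) = 503·(774/534 − 1) = 226.1 K.
ΔU = (1.85)(20.79)(226.1) = 8693 J.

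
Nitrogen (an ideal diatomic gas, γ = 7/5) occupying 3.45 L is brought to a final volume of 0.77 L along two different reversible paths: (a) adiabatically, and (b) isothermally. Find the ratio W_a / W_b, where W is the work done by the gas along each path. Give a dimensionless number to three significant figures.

W_a / W_b ≈ 1.37

Path (a) adiabatic: W = P₁V₁(1 − (V₁/V₂)^(γ−1))/(γ−1) → W_a/(P₁V₁) = -2.055.
Path (b) isothermal: W = P₁V₁ ln(V₂/V₁) → W_b/(P₁V₁) = -1.5.
W_a / W_b = -2.055 / -1.5 = 1.37.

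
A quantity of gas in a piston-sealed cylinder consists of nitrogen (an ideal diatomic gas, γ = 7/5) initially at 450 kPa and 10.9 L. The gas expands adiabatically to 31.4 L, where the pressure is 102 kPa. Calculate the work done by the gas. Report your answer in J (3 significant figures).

W ≈ 4260 J

Adiabatic: W = (P₁V₁ − P₂V₂)/(γ − 1) with γ = 7/5.
P₁V₁ = 4905 J, P₂V₂ = 3203 J.
W = (4905 − 3203) / 0.4 = 4256 J.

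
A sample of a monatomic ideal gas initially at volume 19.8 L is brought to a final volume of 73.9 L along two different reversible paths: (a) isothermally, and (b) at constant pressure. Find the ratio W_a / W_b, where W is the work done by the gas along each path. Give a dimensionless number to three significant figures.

W_a / W_b ≈ 0.482

Path (a) isothermal: W = P₁V₁ ln(V₂/V₁) → W_a/(P₁V₁) = 1.317.
Path (b) isobaric: W = P₁(V₂ − V₁) → W_b/(P₁V₁) = 2.732.
W_a / W_b = 1.317 / 2.732 = 0.482.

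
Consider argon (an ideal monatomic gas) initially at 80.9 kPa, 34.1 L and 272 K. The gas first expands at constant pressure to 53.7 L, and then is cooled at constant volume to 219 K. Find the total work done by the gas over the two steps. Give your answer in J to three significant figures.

W_total ≈ 1590 J

Step 1 (isobaric): W = PΔV = (80.9 kPa)(53.7 − 34.1 L) = 1586 J.
Step 2 (isochoric): W = 0 (constant volume).
W_total = 1586 + 0 = 1586 J.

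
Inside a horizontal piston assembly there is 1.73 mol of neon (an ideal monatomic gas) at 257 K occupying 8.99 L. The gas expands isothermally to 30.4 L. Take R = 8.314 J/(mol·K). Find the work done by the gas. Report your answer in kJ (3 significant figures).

W ≈ 4.50 kJ

Isothermal: W = nRT ln(V₂/V₁).
W = (1.73)(8.314)(257) × ln(30.4/8.99)
  = 3696 × 1.218
W_by_gas = 4504 J.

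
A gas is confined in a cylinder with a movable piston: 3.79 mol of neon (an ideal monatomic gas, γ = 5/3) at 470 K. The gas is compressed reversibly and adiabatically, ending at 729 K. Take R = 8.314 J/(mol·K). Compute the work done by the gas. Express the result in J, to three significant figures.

W ≈ -12200 J

Adiabatic ⇒ Q = 0, so W_by = −ΔU = nCᵥ(T₁ − T₂).
Cᵥ = 3R/2 = 12.47 J/(mol·K).
W = (3.79)(12.47)(470 − 729) = -12242 J.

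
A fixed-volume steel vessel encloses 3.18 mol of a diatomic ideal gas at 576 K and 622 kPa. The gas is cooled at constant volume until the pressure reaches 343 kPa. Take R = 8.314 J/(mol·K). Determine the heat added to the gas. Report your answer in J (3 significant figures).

Q ≈ -17100 J

Constant volume ⇒ W = 0, so Q = ΔU = nCᵥΔT with Cᵥ = 5R/2 = 20.79 J/(mol·K).
At constant V, T₂/T₁ = P₂/P₁ ⇒ ΔT = T₁(P₂/P₁ − 1) = 576·(343/622 − 1) = -258.4 K.
ΔU = (3.18)(20.79)(-258.4) = -17077 J.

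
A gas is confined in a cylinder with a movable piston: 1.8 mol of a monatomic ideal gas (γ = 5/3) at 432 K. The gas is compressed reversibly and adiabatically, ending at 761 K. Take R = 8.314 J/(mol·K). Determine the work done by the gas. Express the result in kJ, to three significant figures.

Adiabatic ⇒ Q = 0, so W_by = −ΔU = nCᵥ(T₁ − T₂).
Cᵥ = 3R/2 = 12.47 J/(mol·K).
W = (1.8)(12.47)(432 − 761) = -7385 J.

W ≈ -7.39 kJ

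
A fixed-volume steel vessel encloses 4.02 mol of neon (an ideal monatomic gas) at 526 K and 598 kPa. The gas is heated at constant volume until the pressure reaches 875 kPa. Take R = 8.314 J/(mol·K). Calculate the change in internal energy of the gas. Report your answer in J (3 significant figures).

ΔU ≈ 12200 J

Constant volume ⇒ W = 0, so Q = ΔU = nCᵥΔT with Cᵥ = 3R/2 = 12.47 J/(mol·K).
At constant V, T₂/T₁ = P₂/P₁ ⇒ ΔT = T₁(P₂/P₁ − 1) = 526·(875/598 − 1) = 243.6 K.
ΔU = (4.02)(12.47)(243.6) = 12215 J.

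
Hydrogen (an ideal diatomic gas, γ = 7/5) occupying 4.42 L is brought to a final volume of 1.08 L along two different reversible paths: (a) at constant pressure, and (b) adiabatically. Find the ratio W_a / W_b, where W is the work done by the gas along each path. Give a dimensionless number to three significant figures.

Path (a) isobaric: W = P₁(V₂ − V₁) → W_a/(P₁V₁) = -0.7557.
Path (b) adiabatic: W = P₁V₁(1 − (V₁/V₂)^(γ−1))/(γ−1) → W_b/(P₁V₁) = -1.893.
W_a / W_b = -0.7557 / -1.893 = 0.3992.

W_a / W_b ≈ 0.399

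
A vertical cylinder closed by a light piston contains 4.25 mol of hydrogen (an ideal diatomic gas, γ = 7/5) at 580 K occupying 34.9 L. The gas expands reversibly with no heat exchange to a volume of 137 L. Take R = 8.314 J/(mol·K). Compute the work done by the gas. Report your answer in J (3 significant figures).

W ≈ 21600 J

Adiabatic: TV^(γ−1) = const with γ = 7/5.
T₂ = T₁ (V₁/V₂)^(γ−1) = 580 × (34.9/137)^0.4 = 580 × 0.5787 = 335.6 K.
W_by = nCᵥ(T₁ − T₂) = (4.25)(20.79)(580 − 335.6) = 21586 J.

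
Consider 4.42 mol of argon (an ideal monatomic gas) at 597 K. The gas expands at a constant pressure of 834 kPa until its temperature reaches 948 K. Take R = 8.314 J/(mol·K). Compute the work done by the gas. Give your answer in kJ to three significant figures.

Isobaric: W = P ΔV = nR ΔT.
W = (4.42)(8.314)(948 − 597) = 12899 J.

W ≈ 12.9 kJ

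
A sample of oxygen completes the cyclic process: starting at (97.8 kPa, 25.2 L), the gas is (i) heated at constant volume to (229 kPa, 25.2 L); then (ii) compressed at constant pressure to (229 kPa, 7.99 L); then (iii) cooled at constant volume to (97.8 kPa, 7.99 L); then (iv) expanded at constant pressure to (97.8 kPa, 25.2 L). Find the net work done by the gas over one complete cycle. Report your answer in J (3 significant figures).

Constant-volume legs do no work.
W(ii) = (229)(7.99 − 25.2) = -3941 J; W(iv) = (97.8)(25.2 − 7.99) = 1683 J.
W_net = -3941 + 1683 = -2258 J (the counter-clockwise enclosed area).

W_net ≈ -2260 J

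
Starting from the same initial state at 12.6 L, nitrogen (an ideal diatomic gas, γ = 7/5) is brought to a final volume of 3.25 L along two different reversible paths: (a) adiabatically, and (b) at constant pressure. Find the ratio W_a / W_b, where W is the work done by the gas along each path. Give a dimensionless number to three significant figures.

W_a / W_b ≈ 2.42

Path (a) adiabatic: W = P₁V₁(1 − (V₁/V₂)^(γ−1))/(γ−1) → W_a/(P₁V₁) = -1.799.
Path (b) isobaric: W = P₁(V₂ − V₁) → W_b/(P₁V₁) = -0.7421.
W_a / W_b = -1.799 / -0.7421 = 2.424.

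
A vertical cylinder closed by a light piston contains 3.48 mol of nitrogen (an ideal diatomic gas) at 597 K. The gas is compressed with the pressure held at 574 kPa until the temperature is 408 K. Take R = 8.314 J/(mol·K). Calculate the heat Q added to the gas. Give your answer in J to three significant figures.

Q ≈ -19100 J

Isobaric: W = nRΔT = (3.48)(8.314)(-189) = -5468 J.
ΔU = nCᵥΔT with Cᵥ = 5R/2: ΔU = (3.48)(20.79)(-189) = -13671 J.
Q = ΔU + W = -13671 − 5468 = -19139 J.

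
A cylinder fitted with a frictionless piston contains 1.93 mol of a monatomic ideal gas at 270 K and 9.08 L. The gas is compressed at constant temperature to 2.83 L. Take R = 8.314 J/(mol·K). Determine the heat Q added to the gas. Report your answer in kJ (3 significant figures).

Isothermal ⇒ ΔU = 0, so Q = W = nRT ln(V₂/V₁).
Q = (1.93)(8.314)(270) ln(2.83/9.08) = 4332 × -1.166 = -5051 J.

Q ≈ -5.05 kJ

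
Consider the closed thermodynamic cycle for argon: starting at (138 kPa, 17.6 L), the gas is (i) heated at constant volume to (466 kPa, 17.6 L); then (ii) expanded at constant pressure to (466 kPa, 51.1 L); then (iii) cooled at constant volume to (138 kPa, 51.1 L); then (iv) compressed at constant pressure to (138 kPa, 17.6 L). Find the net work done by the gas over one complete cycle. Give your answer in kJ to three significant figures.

Constant-volume legs do no work.
W(ii) = (466)(51.1 − 17.6) = 15611 J; W(iv) = (138)(17.6 − 51.1) = -4623 J.
W_net = 15611 − 4623 = 10988 J (the clockwise enclosed area).

W_net ≈ 11.0 kJ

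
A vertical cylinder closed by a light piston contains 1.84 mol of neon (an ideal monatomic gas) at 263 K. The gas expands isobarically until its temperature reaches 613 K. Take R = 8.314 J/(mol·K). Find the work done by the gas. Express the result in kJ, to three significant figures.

W ≈ 5.35 kJ

Isobaric: W = P ΔV = nR ΔT.
W = (1.84)(8.314)(613 − 263) = 5354 J.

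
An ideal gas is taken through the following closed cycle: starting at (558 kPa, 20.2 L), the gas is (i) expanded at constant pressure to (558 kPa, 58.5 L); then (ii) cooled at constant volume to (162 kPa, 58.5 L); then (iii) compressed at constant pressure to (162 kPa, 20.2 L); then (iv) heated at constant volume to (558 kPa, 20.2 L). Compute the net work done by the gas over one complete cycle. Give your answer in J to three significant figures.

Constant-volume legs do no work.
W(i) = (558)(58.5 − 20.2) = 21371 J; W(iii) = (162)(20.2 − 58.5) = -6205 J.
W_net = 21371 − 6205 = 15167 J (the clockwise enclosed area).

W_net ≈ 15200 J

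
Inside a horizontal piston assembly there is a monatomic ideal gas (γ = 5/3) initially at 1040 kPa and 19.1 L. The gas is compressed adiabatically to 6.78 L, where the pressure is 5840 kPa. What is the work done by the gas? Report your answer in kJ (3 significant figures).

W ≈ -29.6 kJ

Adiabatic: W = (P₁V₁ − P₂V₂)/(γ − 1) with γ = 5/3.
P₁V₁ = 19864 J, P₂V₂ = 39595 J.
W = (19864 − 39595) / 0.6667 = -29597 J.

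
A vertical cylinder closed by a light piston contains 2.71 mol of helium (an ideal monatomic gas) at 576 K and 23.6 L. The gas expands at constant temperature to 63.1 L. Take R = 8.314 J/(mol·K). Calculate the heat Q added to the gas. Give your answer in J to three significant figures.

Q ≈ 12800 J

Isothermal ⇒ ΔU = 0, so Q = W = nRT ln(V₂/V₁).
Q = (2.71)(8.314)(576) ln(63.1/23.6) = 12978 × 0.9835 = 12763 J.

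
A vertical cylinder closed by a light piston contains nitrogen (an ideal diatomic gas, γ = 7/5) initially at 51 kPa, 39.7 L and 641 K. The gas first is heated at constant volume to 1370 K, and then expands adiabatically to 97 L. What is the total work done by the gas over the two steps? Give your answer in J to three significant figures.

W_total ≈ 3250 J

Step 1 (isochoric): W = 0 (constant volume).
After step 1: P = 109 kPa (V unchanged).
Step 2 (adiabatic): W = (P₁V₁ − P₂V₂)/(γ−1) = (4327 − 3027)/0.4 = 3251 J.
W_total = 0 + 3251 = 3251 J.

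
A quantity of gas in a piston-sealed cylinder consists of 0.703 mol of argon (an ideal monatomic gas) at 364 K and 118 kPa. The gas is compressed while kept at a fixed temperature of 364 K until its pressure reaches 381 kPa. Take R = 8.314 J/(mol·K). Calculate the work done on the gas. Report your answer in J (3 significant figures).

Isothermal process: W = nRT ln(V₂/V₁) = nRT ln(P₁/P₂).
W = (0.703)(8.314)(364) × ln(118/381)
  = 2127 × ln(0.3097) = 2127 × -1.172
W_by_gas = -2494 J; work on gas = −W_by = 2494 J.

W ≈ 2490 J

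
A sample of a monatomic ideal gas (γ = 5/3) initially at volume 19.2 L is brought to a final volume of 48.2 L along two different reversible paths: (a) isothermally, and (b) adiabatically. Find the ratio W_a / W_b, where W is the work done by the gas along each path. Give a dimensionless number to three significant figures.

Path (a) isothermal: W = P₁V₁ ln(V₂/V₁) → W_a/(P₁V₁) = 0.9204.
Path (b) adiabatic: W = P₁V₁(1 − (V₁/V₂)^(γ−1))/(γ−1) → W_b/(P₁V₁) = 0.6879.
W_a / W_b = 0.9204 / 0.6879 = 1.338.

W_a / W_b ≈ 1.34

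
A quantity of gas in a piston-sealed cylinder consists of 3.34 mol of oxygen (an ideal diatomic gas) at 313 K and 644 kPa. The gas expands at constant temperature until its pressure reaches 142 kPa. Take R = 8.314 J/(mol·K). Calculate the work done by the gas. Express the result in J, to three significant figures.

W ≈ 13100 J

Isothermal process: W = nRT ln(V₂/V₁) = nRT ln(P₁/P₂).
W = (3.34)(8.314)(313) × ln(644/142)
  = 8692 × ln(4.535) = 8692 × 1.512
W_by_gas = 13141 J.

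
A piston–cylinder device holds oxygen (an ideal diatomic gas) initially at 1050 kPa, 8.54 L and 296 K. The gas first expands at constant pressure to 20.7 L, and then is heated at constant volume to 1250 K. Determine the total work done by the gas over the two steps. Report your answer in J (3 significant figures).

Step 1 (isobaric): W = PΔV = (1050 kPa)(20.7 − 8.54 L) = 12768 J.
Step 2 (isochoric): W = 0 (constant volume).
W_total = 12768 + 0 = 12768 J.

W_total ≈ 12800 J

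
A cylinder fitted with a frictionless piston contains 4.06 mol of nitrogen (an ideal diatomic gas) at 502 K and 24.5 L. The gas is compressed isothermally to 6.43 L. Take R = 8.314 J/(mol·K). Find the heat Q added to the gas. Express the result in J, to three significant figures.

Isothermal ⇒ ΔU = 0, so Q = W = nRT ln(V₂/V₁).
Q = (4.06)(8.314)(502) ln(6.43/24.5) = 16945 × -1.338 = -22667 J.

Q ≈ -22700 J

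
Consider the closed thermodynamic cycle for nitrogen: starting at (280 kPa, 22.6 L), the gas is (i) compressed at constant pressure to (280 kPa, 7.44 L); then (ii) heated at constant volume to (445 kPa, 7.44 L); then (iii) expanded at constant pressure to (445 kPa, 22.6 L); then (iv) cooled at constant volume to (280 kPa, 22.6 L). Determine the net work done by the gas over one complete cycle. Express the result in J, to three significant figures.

W_net ≈ 2500 J

Constant-volume legs do no work.
W(i) = (280)(7.44 − 22.6) = -4245 J; W(iii) = (445)(22.6 − 7.44) = 6746 J.
W_net = -4245 + 6746 = 2501 J (the clockwise enclosed area).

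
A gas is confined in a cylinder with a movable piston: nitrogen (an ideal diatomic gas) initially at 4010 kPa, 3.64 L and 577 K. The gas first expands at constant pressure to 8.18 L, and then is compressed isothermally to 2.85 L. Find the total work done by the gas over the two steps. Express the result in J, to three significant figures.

W_total ≈ -16400 J

Step 1 (isobaric): W = PΔV = (4010 kPa)(8.18 − 3.64 L) = 18205 J.
After step 1: P = 4010 kPa, V = 8.18 L, T = 1297 K.
Step 2 (isothermal): W = P₁V₁ ln(V₂/V₁) = (32802) ln(2.85/8.18) = -34585 J.
W_total = 18205 − 34585 = -16380 J.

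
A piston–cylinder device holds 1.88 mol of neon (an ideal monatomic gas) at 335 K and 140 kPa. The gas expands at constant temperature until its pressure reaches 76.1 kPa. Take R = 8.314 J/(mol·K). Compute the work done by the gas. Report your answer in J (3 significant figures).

W ≈ 3190 J

Isothermal process: W = nRT ln(V₂/V₁) = nRT ln(P₁/P₂).
W = (1.88)(8.314)(335) × ln(140/76.1)
  = 5236 × ln(1.84) = 5236 × 0.6096
W_by_gas = 3192 J.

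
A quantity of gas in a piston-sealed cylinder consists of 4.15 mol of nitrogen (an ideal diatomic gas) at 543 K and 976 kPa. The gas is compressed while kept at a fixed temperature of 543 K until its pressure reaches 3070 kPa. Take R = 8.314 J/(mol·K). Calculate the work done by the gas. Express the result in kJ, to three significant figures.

Isothermal process: W = nRT ln(V₂/V₁) = nRT ln(P₁/P₂).
W = (4.15)(8.314)(543) × ln(976/3070)
  = 18735 × ln(0.3179) = 18735 × -1.146
W_by_gas = -21470 J.

W ≈ -21.5 kJ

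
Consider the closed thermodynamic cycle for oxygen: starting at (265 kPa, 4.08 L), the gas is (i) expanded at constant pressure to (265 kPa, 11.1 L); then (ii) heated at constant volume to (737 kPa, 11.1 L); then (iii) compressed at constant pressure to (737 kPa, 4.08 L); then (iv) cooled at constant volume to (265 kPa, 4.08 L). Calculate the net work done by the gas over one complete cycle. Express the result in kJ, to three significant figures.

Constant-volume legs do no work.
W(i) = (265)(11.1 − 4.08) = 1860 J; W(iii) = (737)(4.08 − 11.1) = -5174 J.
W_net = 1860 − 5174 = -3313 J (the counter-clockwise enclosed area).

W_net ≈ -3.31 kJ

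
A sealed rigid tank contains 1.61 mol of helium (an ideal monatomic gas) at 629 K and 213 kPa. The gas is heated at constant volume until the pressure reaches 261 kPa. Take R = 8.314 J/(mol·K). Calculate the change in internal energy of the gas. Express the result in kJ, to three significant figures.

Constant volume ⇒ W = 0, so Q = ΔU = nCᵥΔT with Cᵥ = 3R/2 = 12.47 J/(mol·K).
At constant V, T₂/T₁ = P₂/P₁ ⇒ ΔT = T₁(P₂/P₁ − 1) = 629·(261/213 − 1) = 141.7 K.
ΔU = (1.61)(12.47)(141.7) = 2846 J.

ΔU ≈ 2.85 kJ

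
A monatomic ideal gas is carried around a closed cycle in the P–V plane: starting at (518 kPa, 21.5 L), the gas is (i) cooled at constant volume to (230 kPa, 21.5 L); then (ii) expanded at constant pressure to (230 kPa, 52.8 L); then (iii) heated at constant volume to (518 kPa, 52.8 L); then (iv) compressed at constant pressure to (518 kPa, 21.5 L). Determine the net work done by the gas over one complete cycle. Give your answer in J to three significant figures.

W_net ≈ -9010 J

Constant-volume legs do no work.
W(ii) = (230)(52.8 − 21.5) = 7199 J; W(iv) = (518)(21.5 − 52.8) = -16213 J.
W_net = 7199 − 16213 = -9014 J (the counter-clockwise enclosed area).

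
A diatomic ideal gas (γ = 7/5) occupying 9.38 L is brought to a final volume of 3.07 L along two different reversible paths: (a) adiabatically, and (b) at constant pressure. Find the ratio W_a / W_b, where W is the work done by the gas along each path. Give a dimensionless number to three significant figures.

Path (a) adiabatic: W = P₁V₁(1 − (V₁/V₂)^(γ−1))/(γ−1) → W_a/(P₁V₁) = -1.408.
Path (b) isobaric: W = P₁(V₂ − V₁) → W_b/(P₁V₁) = -0.6727.
W_a / W_b = -1.408 / -0.6727 = 2.093.

W_a / W_b ≈ 2.09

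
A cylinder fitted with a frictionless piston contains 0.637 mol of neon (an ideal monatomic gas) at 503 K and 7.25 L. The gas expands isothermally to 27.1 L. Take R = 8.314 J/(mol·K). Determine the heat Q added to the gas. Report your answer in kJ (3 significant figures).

Q ≈ 3.51 kJ

Isothermal ⇒ ΔU = 0, so Q = W = nRT ln(V₂/V₁).
Q = (0.637)(8.314)(503) ln(27.1/7.25) = 2664 × 1.319 = 3512 J.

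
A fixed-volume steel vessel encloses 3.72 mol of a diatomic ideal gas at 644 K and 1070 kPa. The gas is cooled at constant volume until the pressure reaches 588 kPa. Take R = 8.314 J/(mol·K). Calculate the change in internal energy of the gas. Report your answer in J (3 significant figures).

Constant volume ⇒ W = 0, so Q = ΔU = nCᵥΔT with Cᵥ = 5R/2 = 20.79 J/(mol·K).
At constant V, T₂/T₁ = P₂/P₁ ⇒ ΔT = T₁(P₂/P₁ − 1) = 644·(588/1070 − 1) = -290.1 K.
ΔU = (3.72)(20.79)(-290.1) = -22431 J.

ΔU ≈ -22400 J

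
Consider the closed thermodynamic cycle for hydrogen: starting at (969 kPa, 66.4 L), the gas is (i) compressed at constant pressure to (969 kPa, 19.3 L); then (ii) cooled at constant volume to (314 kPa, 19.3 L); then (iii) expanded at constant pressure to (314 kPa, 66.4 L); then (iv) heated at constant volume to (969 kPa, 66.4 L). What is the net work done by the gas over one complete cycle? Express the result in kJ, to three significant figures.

Constant-volume legs do no work.
W(i) = (969)(19.3 − 66.4) = -45640 J; W(iii) = (314)(66.4 − 19.3) = 14789 J.
W_net = -45640 + 14789 = -30851 J (the counter-clockwise enclosed area).

W_net ≈ -30.9 kJ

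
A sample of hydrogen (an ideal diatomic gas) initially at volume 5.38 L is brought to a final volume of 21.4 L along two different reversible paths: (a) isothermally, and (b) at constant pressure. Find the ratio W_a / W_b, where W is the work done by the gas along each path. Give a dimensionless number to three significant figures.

W_a / W_b ≈ 0.464

Path (a) isothermal: W = P₁V₁ ln(V₂/V₁) → W_a/(P₁V₁) = 1.381.
Path (b) isobaric: W = P₁(V₂ − V₁) → W_b/(P₁V₁) = 2.978.
W_a / W_b = 1.381 / 2.978 = 0.4637.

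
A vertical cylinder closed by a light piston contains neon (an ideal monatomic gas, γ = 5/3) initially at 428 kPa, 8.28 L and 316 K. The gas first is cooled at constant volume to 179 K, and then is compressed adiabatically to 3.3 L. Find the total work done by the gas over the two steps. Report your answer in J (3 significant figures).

W_total ≈ -2550 J

Step 1 (isochoric): W = 0 (constant volume).
After step 1: P = 242.4 kPa (V unchanged).
Step 2 (adiabatic): W = (P₁V₁ − P₂V₂)/(γ−1) = (2007 − 3707)/0.667 = -2549 J.
W_total = 0 − 2549 = -2549 J.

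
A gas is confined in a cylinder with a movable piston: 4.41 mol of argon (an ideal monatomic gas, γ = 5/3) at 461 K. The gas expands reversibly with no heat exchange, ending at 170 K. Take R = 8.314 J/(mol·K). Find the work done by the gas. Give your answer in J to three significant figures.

W ≈ 16000 J

Adiabatic ⇒ Q = 0, so W_by = −ΔU = nCᵥ(T₁ − T₂).
Cᵥ = 3R/2 = 12.47 J/(mol·K).
W = (4.41)(12.47)(461 − 170) = 16004 J.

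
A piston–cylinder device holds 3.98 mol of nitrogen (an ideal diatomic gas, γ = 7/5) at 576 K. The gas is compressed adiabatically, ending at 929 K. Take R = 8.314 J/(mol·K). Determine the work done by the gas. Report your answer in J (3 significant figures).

W ≈ -29200 J

Adiabatic ⇒ Q = 0, so W_by = −ΔU = nCᵥ(T₁ − T₂).
Cᵥ = 5R/2 = 20.79 J/(mol·K).
W = (3.98)(20.79)(576 − 929) = -29202 J.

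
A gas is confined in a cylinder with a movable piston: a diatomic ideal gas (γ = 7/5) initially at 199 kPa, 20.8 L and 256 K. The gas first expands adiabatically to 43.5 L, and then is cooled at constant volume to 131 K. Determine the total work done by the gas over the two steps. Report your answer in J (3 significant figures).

Step 1 (adiabatic): W = (P₁V₁ − P₂V₂)/(γ−1) = (4139 − 3081)/0.4 = 2645 J.
Step 2 (isochoric): W = 0 (constant volume).
W_total = 2645 + 0 = 2645 J.

W_total ≈ 2640 J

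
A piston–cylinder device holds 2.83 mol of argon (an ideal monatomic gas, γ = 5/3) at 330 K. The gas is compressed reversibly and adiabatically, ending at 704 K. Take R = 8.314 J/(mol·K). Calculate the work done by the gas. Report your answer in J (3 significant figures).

W ≈ -13200 J

Adiabatic ⇒ Q = 0, so W_by = −ΔU = nCᵥ(T₁ − T₂).
Cᵥ = 3R/2 = 12.47 J/(mol·K).
W = (2.83)(12.47)(330 − 704) = -13200 J.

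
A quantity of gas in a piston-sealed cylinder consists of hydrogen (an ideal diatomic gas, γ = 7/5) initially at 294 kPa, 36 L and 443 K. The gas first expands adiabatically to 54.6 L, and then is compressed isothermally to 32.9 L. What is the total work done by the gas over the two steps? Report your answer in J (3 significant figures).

W_total ≈ -478 J

Step 1 (adiabatic): W = (P₁V₁ − P₂V₂)/(γ−1) = (10584 − 8960)/0.4 = 4061 J.
After step 1: P = 164.1 kPa, V = 54.6 L, T = 375 K.
Step 2 (isothermal): W = P₁V₁ ln(V₂/V₁) = (8960) ln(32.9/54.6) = -4539 J.
W_total = 4061 − 4539 = -477.9 J.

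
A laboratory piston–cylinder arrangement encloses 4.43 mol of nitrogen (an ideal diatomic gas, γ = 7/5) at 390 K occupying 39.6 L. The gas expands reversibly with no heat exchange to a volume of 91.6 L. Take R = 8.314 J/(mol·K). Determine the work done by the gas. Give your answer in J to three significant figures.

Adiabatic: TV^(γ−1) = const with γ = 7/5.
T₂ = T₁ (V₁/V₂)^(γ−1) = 390 × (39.6/91.6)^0.4 = 390 × 0.715 = 278.9 K.
W_by = nCᵥ(T₁ − T₂) = (4.43)(20.79)(390 − 278.9) = 10234 J.

W ≈ 10200 J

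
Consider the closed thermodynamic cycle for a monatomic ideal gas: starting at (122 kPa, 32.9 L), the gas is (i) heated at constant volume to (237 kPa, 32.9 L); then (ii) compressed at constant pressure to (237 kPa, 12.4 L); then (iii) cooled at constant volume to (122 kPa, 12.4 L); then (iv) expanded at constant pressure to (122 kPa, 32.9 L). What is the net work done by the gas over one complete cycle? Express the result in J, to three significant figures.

W_net ≈ -2360 J

Constant-volume legs do no work.
W(ii) = (237)(12.4 − 32.9) = -4858 J; W(iv) = (122)(32.9 − 12.4) = 2501 J.
W_net = -4858 + 2501 = -2358 J (the counter-clockwise enclosed area).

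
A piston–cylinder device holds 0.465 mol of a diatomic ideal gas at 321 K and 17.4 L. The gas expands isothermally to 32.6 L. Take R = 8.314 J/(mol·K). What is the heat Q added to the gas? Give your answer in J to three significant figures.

Isothermal ⇒ ΔU = 0, so Q = W = nRT ln(V₂/V₁).
Q = (0.465)(8.314)(321) ln(32.6/17.4) = 1241 × 0.6278 = 779.1 J.

Q ≈ 779 J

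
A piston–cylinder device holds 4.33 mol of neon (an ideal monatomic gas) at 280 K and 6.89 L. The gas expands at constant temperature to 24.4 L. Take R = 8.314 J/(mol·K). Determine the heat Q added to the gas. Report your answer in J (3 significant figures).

Isothermal ⇒ ΔU = 0, so Q = W = nRT ln(V₂/V₁).
Q = (4.33)(8.314)(280) ln(24.4/6.89) = 10080 × 1.265 = 12746 J.

Q ≈ 12700 J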